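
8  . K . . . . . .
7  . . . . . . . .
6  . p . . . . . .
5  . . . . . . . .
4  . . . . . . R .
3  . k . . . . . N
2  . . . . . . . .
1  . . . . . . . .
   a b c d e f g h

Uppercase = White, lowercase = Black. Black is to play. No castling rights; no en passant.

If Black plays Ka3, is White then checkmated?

After Ka3: white king on b8; in check: no.
White is not in check, so this cannot be checkmate.

no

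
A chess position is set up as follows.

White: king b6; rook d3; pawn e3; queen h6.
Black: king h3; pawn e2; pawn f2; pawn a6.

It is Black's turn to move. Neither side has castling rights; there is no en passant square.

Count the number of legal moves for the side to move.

Black to move; king on h3.
In check: yes, from the white queen on h6.
Legal moves: Kg4, Kg3, Kg2.
Count: 3.

3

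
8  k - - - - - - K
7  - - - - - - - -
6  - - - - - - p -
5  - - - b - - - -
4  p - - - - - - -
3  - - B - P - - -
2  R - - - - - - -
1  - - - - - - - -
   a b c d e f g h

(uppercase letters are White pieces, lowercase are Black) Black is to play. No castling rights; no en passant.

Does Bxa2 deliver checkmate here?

no

After Bxa2: white king on h8; in check: no.
White is not in check, so this cannot be checkmate.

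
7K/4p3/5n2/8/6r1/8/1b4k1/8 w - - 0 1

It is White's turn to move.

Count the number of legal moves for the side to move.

White to move; king on h8.
In check: no.
Legal moves: none.
Count: 0.

0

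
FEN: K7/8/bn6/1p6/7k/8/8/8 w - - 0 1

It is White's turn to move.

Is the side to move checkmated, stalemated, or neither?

White to move; white king on a8.
In check: yes, from the black knight on b6.
King squares — a7: available; b7: attacked by Ba6; b8: available.
Legal moves for White: Kb8, Ka7.
White is in check but has 2 legal moves → neither.

neither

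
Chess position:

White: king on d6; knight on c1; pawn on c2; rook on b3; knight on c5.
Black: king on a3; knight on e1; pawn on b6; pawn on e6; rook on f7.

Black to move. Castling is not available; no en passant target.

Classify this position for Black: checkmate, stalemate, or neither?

Black to move; black king on a3.
In check: yes, from the white rook on b3.
King squares — a2: attacked by Nc1; b2: attacked by Rb3; b3: attacked by Nc1; a4: attacked by Nc5; b4: attacked by Rb3.
Legal moves for Black: none.
In check with no legal moves → checkmate.

checkmate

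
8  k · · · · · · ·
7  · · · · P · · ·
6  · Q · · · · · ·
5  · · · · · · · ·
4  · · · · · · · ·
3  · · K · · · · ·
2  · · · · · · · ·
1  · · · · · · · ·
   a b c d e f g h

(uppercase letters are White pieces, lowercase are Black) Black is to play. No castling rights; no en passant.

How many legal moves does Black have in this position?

Black to move; king on a8.
In check: no.
Legal moves: none.
Count: 0.

0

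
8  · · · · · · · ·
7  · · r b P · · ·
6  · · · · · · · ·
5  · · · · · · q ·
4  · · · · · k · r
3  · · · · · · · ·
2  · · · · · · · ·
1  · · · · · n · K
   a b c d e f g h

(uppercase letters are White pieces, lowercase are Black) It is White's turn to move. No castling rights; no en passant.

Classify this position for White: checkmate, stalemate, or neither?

checkmate

White to move; white king on h1.
In check: yes, from the black rook on h4.
King squares — g1: attacked by Qg5; g2: attacked by Qg5; h2: attacked by Nf1.
Legal moves for White: none.
In check with no legal moves → checkmate.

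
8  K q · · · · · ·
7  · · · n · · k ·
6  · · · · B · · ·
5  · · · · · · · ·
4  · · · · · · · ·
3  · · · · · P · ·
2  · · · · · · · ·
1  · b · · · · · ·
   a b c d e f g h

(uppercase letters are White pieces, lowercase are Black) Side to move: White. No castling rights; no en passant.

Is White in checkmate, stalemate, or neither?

checkmate

White to move; white king on a8.
In check: yes, from the black queen on b8.
King squares — a7: attacked by Qb8; b7: attacked by Qb8; b8: attacked by Nd7.
Legal moves for White: none.
In check with no legal moves → checkmate.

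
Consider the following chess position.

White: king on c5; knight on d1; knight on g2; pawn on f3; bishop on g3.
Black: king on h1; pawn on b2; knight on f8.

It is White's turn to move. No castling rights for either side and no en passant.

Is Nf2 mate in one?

no

After Nf2: black king on h1; in check: yes, from the white knight on f2.
Black has 2 legal replies: Kxg2, Kg1.
In check but a legal move exists → not checkmate.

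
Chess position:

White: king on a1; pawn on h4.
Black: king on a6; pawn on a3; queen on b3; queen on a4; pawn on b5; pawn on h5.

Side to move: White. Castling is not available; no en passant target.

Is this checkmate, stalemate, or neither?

White to move; white king on a1.
In check: no.
King squares — b1: attacked by Qb3; a2: attacked by Qb3; b2: attacked by Pa3.
Legal moves for White: none.
Not in check and no legal moves → stalemate.

stalemate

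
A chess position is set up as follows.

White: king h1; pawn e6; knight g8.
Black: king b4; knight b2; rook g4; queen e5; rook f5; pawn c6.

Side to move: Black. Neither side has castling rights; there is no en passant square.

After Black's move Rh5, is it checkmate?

After Rh5: white king on h1; in check: yes, from the black rook on h5.
King squares — g1: attacked by Rg4; g2: attacked by Rg4; h2: attacked by Qe5.
White has no legal moves → checkmate.

yes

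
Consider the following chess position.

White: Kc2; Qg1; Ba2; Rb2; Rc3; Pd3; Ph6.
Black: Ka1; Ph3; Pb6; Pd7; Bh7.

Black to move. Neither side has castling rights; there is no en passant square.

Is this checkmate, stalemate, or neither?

Black to move; black king on a1.
In check: yes, from the white queen on g1.
King squares — b1: attacked by Qg1; a2: attacked by Rb2; b2: attacked by Kc2.
Legal moves for Black: none.
In check with no legal moves → checkmate.

checkmate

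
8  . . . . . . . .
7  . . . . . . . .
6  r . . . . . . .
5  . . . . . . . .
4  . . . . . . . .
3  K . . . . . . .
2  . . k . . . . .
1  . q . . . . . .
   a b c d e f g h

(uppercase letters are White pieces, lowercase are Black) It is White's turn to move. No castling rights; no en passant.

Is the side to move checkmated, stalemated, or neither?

checkmate

White to move; white king on a3.
In check: yes, from the black rook on a6.
King squares — a2: attacked by Qb1; b2: attacked by Qb1; b3: attacked by Qb1; a4: attacked by Ra6; b4: attacked by Qb1.
Legal moves for White: none.
In check with no legal moves → checkmate.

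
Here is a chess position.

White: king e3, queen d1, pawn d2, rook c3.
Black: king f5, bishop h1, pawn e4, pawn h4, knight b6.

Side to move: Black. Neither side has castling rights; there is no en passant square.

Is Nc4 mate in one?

After Nc4: white king on e3; in check: yes, from the black knight on c4.
White has 4 legal replies: Kd4, Kf2, Ke2, Rxc4.
In check but a legal move exists → not checkmate.

no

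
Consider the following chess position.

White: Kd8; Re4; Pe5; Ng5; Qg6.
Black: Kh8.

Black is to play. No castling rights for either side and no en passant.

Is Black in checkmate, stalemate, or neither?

Black to move; black king on h8.
In check: no.
King squares — g7: attacked by Qg6; h7: attacked by Ng5; g8: attacked by Qg6.
Legal moves for Black: none.
Not in check and no legal moves → stalemate.

stalemate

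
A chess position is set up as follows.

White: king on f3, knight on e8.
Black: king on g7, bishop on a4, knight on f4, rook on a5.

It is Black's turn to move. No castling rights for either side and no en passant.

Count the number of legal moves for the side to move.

8

Black to move; king on g7.
In check: yes, from the white knight on e8.
Legal moves: Kh8, Kg8, Kf8, Kh7, Kf7, Kh6, Kg6, Bxe8.
Count: 8.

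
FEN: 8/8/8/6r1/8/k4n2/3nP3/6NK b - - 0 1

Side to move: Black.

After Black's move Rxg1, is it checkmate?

yes

After Rxg1: white king on h1; in check: yes, from the black rook on g1.
King squares — g1: attacked by Nf3; g2: attacked by Rg1; h2: attacked by Nf3.
White has no legal moves → checkmate.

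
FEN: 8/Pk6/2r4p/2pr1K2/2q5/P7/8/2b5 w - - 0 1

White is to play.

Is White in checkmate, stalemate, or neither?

checkmate

White to move; white king on f5.
In check: yes, from the black rook on d5.
King squares — e4: attacked by Qc4; f4: attacked by Bc1; g4: attacked by Qc4; e5: attacked by Rd5; g5: attacked by Bc1; e6: attacked by Rc6; f6: attacked by Rc6; g6: attacked by Rc6.
Legal moves for White: none.
In check with no legal moves → checkmate.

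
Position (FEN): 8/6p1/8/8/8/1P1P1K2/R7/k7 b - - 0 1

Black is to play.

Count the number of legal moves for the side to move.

2

Black to move; king on a1.
In check: yes, from the white rook on a2.
Legal moves: Kxa2, Kb1.
Count: 2.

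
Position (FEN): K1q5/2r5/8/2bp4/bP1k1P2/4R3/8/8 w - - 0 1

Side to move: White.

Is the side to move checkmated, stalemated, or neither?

checkmate

White to move; white king on a8.
In check: yes, from the black queen on c8.
King squares — a7: attacked by Bc5; b7: attacked by Rc7; b8: attacked by Qc8.
Legal moves for White: none.
In check with no legal moves → checkmate.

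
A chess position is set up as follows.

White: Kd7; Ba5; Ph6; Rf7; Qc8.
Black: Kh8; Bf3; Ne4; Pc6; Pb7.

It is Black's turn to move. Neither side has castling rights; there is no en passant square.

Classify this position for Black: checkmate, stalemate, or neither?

checkmate

Black to move; black king on h8.
In check: yes, from the white queen on c8.
King squares — g7: attacked by Ph6; h7: attacked by Rf7; g8: attacked by Qc8.
Legal moves for Black: none.
In check with no legal moves → checkmate.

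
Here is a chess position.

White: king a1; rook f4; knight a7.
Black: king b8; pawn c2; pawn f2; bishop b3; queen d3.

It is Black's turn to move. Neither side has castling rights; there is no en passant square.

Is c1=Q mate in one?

After c1=Q: white king on a1; in check: yes, from the black queen on c1.
King squares — b1: attacked by Qc1; a2: attacked by Bb3; b2: attacked by Qc1.
White has no legal moves → checkmate.

yes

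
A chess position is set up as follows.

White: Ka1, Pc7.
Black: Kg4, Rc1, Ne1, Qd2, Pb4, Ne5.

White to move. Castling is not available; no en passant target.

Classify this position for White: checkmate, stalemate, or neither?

White to move; white king on a1.
In check: yes, from the black rook on c1.
King squares — b1: attacked by Rc1; a2: attacked by Qd2; b2: attacked by Qd2.
Legal moves for White: none.
In check with no legal moves → checkmate.

checkmate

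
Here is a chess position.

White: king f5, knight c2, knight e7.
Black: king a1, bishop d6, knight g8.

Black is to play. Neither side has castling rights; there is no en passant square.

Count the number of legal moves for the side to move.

3

Black to move; king on a1.
In check: yes, from the white knight on c2.
Legal moves: Kb2, Ka2, Kb1.
Count: 3.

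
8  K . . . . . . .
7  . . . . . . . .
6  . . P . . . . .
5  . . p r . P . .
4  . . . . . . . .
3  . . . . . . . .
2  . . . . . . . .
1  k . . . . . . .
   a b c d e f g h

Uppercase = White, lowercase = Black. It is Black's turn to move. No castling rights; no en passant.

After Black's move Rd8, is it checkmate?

no

After Rd8: white king on a8; in check: yes, from the black rook on d8.
White has 2 legal replies: Kb7, Ka7.
In check but a legal move exists → not checkmate.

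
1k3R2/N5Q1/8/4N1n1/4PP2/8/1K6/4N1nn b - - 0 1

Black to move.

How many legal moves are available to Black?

0

Black to move; king on b8.
In check: yes, from the white rook on f8.
Legal moves: none.
Count: 0.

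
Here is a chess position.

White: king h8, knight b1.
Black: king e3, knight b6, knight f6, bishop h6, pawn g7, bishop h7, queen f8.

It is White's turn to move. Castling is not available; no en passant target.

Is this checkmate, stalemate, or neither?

White to move; white king on h8.
In check: yes, from the black queen on f8.
King squares — g7: attacked by Bh6; h7: attacked by Nf6; g8: attacked by Nf6.
Legal moves for White: none.
In check with no legal moves → checkmate.

checkmate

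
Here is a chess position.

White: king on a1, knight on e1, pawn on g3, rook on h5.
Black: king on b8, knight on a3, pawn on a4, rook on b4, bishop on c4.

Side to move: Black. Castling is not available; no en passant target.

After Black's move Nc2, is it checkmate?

After Nc2: white king on a1; in check: yes, from the black knight on c2.
White has 1 legal reply: Nxc2.
In check but a legal move exists → not checkmate.

no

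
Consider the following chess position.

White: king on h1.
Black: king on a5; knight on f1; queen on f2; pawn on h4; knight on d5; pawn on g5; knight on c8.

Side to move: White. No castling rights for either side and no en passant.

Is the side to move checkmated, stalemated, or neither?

stalemate

White to move; white king on h1.
In check: no.
King squares — g1: attacked by Qf2; g2: attacked by Qf2; h2: attacked by Nf1.
Legal moves for White: none.
Not in check and no legal moves → stalemate.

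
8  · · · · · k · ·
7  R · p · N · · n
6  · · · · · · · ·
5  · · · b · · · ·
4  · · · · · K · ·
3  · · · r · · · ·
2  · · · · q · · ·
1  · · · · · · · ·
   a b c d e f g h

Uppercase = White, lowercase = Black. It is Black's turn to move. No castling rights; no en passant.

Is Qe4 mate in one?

yes

After Qe4: white king on f4; in check: yes, from the black queen on e4.
King squares — e3: attacked by Rd3; f3: attacked by Rd3; g3: attacked by Rd3; e4: attacked by Bd5; g4: attacked by Qe4; e5: attacked by Qe4; f5: attacked by Qe4; g5: attacked by Nh7.
White has no legal moves → checkmate.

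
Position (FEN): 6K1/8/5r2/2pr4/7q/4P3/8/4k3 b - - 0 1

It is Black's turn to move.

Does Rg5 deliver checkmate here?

yes

After Rg5: white king on g8; in check: yes, from the black rook on g5.
King squares — f7: attacked by Rf6; g7: attacked by Rg5; h7: attacked by Qh4; f8: attacked by Rf6; h8: attacked by Qh4.
White has no legal moves → checkmate.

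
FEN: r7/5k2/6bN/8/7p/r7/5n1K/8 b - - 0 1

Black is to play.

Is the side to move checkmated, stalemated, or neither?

Black to move; black king on f7.
In check: yes, from the white knight on h6.
Legal moves for Black: Kf8, Ke8, Kg7, Ke7, Kf6, Ke6.
Black is in check but has 6 legal moves → neither.

neither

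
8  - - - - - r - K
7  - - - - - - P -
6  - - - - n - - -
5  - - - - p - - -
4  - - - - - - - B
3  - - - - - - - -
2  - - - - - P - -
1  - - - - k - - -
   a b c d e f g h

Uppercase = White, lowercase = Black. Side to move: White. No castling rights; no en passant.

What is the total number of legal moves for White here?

White to move; king on h8.
In check: yes, from the black rook on f8.
Legal moves: Kh7, gxf8=Q, gxf8=R, gxf8=B, gxf8=N, g8=Q, g8=R, g8=B, g8=N.
Count: 9.

9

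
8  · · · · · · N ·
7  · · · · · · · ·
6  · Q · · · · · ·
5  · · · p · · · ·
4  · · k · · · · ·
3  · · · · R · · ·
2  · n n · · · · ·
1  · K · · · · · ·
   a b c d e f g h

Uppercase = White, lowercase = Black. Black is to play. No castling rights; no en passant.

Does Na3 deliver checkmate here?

After Na3: white king on b1; in check: yes, from the black knight on a3.
White has 5 legal replies: Kxb2, Ka2, Kc1, Ka1, Rxa3.
In check but a legal move exists → not checkmate.

no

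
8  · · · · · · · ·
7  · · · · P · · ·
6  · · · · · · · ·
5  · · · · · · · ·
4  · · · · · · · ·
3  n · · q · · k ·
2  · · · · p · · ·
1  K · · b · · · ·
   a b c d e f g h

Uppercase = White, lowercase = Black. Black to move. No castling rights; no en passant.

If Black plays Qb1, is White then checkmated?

yes

After Qb1: white king on a1; in check: yes, from the black queen on b1.
King squares — b1: attacked by Na3; a2: attacked by Qb1; b2: attacked by Qb1.
White has no legal moves → checkmate.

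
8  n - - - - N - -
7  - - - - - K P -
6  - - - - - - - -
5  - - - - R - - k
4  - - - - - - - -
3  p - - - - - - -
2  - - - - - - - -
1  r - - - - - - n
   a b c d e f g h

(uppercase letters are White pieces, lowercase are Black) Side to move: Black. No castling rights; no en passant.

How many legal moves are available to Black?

Black to move; king on h5.
In check: yes, from the white rook on e5.
Legal moves: Kh6, Kh4, Kg4.
Count: 3.

3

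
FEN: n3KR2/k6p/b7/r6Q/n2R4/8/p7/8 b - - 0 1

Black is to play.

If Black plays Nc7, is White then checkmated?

After Nc7: white king on e8; in check: yes, from the black knight on c7.
White has 4 legal replies: Kd8, Kf7, Ke7, Kd7.
In check but a legal move exists → not checkmate.

no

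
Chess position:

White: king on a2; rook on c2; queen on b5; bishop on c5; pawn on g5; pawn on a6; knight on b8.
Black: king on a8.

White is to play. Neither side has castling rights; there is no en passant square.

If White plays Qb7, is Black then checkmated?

After Qb7: black king on a8; in check: yes, from the white queen on b7.
King squares — a7: attacked by Bc5; b7: attacked by Pa6; b8: attacked by Qb7.
Black has no legal moves → checkmate.

yes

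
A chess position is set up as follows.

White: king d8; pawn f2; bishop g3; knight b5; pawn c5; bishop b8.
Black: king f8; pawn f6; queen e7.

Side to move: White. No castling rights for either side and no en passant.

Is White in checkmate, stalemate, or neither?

White to move; white king on d8.
In check: yes, from the black queen on e7.
Legal moves for White: Kc8.
White is in check but has 1 legal move → neither.

neither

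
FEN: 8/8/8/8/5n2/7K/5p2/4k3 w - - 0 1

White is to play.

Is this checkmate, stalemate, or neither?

White to move; white king on h3.
In check: yes, from the black knight on f4.
King squares — g2: attacked by Nf4; h2: available; g3: available; g4: available; h4: available.
Legal moves for White: Kh4, Kg4, Kg3, Kh2.
White is in check but has 4 legal moves → neither.

neither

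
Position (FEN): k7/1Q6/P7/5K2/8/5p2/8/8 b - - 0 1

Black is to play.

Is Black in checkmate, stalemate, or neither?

checkmate

Black to move; black king on a8.
In check: yes, from the white queen on b7.
King squares — a7: attacked by Qb7; b7: attacked by Pa6; b8: attacked by Qb7.
Legal moves for Black: none.
In check with no legal moves → checkmate.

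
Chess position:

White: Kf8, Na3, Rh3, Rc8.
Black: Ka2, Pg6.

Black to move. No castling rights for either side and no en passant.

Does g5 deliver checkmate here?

After g5: white king on f8; in check: no.
White is not in check, so this cannot be checkmate.

no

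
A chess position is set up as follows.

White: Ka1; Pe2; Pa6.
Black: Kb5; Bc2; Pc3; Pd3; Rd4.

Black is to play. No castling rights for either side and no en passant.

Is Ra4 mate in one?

After Ra4: white king on a1; in check: yes, from the black rook on a4.
King squares — b1: attacked by Bc2; a2: attacked by Ra4; b2: attacked by Pc3.
White has no legal moves → checkmate.

yes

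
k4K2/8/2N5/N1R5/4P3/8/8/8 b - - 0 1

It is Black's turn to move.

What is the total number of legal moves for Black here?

0

Black to move; king on a8.
In check: no.
Legal moves: none.
Count: 0.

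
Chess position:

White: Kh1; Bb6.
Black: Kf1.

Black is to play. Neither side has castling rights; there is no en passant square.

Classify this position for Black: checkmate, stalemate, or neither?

Black to move; black king on f1.
In check: no.
Legal moves for Black: Ke2, Ke1.
Black has 2 legal moves and is not in check → neither.

neither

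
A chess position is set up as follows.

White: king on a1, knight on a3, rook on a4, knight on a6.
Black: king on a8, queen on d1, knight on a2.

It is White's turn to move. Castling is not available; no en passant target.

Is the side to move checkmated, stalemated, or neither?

neither

White to move; white king on a1.
In check: yes, from the black queen on d1.
King squares — b1: attacked by Qd1; a2: available; b2: available.
Legal moves for White: Kb2, Kxa2, Nb1.
White is in check but has 3 legal moves → neither.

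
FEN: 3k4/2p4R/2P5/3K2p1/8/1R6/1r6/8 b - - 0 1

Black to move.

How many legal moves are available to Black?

Black to move; king on d8.
In check: no.
Legal moves: Ke8, Kc8, Rxb3, Rh2, Rg2, Rf2, Re2, Rd2+, Rc2, Ra2, Rb1, g4.
Count: 12.

12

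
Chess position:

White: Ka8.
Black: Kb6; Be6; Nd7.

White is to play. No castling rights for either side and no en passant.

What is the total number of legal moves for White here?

0

White to move; king on a8.
In check: no.
Legal moves: none.
Count: 0.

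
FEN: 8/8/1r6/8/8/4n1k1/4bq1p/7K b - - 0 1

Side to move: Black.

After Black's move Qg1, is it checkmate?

yes

After Qg1: white king on h1; in check: yes, from the black queen on g1.
King squares — g1: attacked by Ph2; g2: attacked by Qg1; h2: attacked by Qg1.
White has no legal moves → checkmate.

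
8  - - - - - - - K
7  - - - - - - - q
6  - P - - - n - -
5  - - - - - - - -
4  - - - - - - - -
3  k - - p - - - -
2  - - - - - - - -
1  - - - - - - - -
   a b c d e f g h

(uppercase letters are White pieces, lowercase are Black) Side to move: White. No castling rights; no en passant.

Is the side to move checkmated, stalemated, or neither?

checkmate

White to move; white king on h8.
In check: yes, from the black queen on h7.
King squares — g7: attacked by Qh7; h7: attacked by Nf6; g8: attacked by Nf6.
Legal moves for White: none.
In check with no legal moves → checkmate.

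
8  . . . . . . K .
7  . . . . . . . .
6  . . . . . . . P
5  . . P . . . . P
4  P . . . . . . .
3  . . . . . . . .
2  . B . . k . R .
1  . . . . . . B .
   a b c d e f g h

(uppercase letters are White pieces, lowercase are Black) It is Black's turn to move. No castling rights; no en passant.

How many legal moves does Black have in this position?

5

Black to move; king on e2.
In check: yes, from the white rook on g2.
Legal moves: Kf3, Kd3, Kf1, Ke1, Kd1.
Count: 5.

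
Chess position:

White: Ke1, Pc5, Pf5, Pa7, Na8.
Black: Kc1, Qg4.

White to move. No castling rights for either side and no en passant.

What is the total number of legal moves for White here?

White to move; king on e1.
In check: no.
Legal moves: Nc7, Nb6, Kf2, Kf1, f6, c6.
Count: 6.

6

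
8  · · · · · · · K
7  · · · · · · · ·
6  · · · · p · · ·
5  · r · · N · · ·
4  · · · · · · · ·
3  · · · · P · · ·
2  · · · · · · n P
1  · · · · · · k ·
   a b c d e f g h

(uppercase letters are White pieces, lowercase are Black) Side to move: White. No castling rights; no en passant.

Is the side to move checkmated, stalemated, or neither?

White to move; white king on h8.
In check: no.
Legal moves for White: Kg8, Kh7, Kg7, Nf7, Nd7, Ng6, Nc6, Ng4, Nc4, Nf3+, Nd3, e4, h3, h4.
White has 14 legal moves and is not in check → neither.

neither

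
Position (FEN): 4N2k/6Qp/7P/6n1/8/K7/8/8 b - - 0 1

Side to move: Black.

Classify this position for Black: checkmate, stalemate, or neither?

Black to move; black king on h8.
In check: yes, from the white queen on g7.
King squares — g7: attacked by Ph6; h7: own pawn; g8: attacked by Qg7.
Legal moves for Black: none.
In check with no legal moves → checkmate.

checkmate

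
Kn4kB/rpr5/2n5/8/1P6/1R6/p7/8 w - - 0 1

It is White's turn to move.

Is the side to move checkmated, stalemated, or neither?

White to move; white king on a8.
In check: yes, from the black rook on a7.
King squares — a7: attacked by Nc6; b7: attacked by Ra7; b8: attacked by Nc6.
Legal moves for White: none.
In check with no legal moves → checkmate.

checkmate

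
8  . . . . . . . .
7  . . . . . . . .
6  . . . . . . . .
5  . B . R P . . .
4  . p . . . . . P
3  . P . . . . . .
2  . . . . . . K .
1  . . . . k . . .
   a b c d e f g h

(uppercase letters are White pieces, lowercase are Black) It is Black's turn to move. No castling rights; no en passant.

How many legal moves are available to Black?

0

Black to move; king on e1.
In check: no.
Legal moves: none.
Count: 0.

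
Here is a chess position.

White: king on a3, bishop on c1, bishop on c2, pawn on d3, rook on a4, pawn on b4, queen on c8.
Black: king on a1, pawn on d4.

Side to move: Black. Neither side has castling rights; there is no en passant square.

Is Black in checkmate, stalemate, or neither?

stalemate

Black to move; black king on a1.
In check: no.
King squares — b1: attacked by Bc2; a2: attacked by Ka3; b2: attacked by Bc1.
Legal moves for Black: none.
Not in check and no legal moves → stalemate.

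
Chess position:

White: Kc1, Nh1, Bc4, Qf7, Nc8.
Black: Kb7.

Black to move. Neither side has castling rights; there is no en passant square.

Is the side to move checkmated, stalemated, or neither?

neither

Black to move; black king on b7.
In check: yes, from the white queen on f7.
King squares — a6: attacked by Bc4; b6: attacked by Nc8; c6: available; a7: attacked by Qf7; c7: attacked by Qf7; a8: available; b8: available; c8: available.
Legal moves for Black: Kxc8, Kb8, Ka8, Kc6.
Black is in check but has 4 legal moves → neither.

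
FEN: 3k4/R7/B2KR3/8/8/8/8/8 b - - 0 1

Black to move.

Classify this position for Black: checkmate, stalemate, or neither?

Black to move; black king on d8.
In check: no.
King squares — c7: attacked by Kd6; d7: attacked by Kd6; e7: attacked by Kd6; c8: attacked by Ba6; e8: attacked by Re6.
Legal moves for Black: none.
Not in check and no legal moves → stalemate.

stalemate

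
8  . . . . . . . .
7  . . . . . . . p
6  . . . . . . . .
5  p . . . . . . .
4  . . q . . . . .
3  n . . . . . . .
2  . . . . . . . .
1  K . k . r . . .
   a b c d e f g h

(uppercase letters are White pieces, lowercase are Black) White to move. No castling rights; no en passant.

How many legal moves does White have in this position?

0

White to move; king on a1.
In check: no.
Legal moves: none.
Count: 0.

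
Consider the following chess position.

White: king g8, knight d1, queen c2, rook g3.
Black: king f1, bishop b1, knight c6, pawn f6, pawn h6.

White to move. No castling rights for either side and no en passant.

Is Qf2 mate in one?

yes

After Qf2: black king on f1; in check: yes, from the white queen on f2.
King squares — e1: attacked by Qf2; g1: attacked by Qf2; e2: attacked by Qf2; f2: attacked by Nd1; g2: attacked by Qf2.
Black has no legal moves → checkmate.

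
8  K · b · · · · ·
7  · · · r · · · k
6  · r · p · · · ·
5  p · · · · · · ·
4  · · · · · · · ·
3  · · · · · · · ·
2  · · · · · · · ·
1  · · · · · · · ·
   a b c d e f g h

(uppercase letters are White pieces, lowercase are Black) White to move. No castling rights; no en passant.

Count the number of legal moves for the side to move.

White to move; king on a8.
In check: no.
Legal moves: none.
Count: 0.

0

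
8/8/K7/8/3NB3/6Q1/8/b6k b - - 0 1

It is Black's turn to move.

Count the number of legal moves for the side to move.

Black to move; king on h1.
In check: yes, from the white bishop on e4.
Legal moves: none.
Count: 0.

0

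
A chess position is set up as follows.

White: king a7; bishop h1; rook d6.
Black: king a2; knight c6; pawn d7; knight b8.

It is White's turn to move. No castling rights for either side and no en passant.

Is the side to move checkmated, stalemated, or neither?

White to move; white king on a7.
In check: yes, from the black knight on c6.
Legal moves for White: Ka8, Kb7, Kb6, Rxc6, Bxc6.
White is in check but has 5 legal moves → neither.

neither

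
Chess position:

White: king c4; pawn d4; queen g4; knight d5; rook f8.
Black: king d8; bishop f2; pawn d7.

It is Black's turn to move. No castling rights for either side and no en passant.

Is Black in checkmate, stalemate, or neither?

Black to move; black king on d8.
In check: yes, from the white rook on f8.
King squares — c7: attacked by Nd5; d7: own pawn; e7: attacked by Nd5; c8: attacked by Rf8; e8: attacked by Rf8.
Legal moves for Black: none.
In check with no legal moves → checkmate.

checkmate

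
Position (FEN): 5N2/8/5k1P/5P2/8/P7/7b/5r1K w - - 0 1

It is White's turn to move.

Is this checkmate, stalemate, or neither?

neither

White to move; white king on h1.
In check: yes, from the black rook on f1.
Legal moves for White: Kxh2, Kg2.
White is in check but has 2 legal moves → neither.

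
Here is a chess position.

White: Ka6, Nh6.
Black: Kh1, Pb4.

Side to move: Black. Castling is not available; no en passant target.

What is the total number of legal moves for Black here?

Black to move; king on h1.
In check: no.
Legal moves: Kh2, Kg2, Kg1, b3.
Count: 4.

4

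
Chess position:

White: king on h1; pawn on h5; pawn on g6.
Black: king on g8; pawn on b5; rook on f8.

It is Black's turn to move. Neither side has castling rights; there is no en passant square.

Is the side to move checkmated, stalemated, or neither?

Black to move; black king on g8.
In check: no.
Legal moves for Black: Kh8, Kg7, Re8, Rd8, Rc8, Rb8, Ra8, Rf7, Rf6, Rf5, Rf4, Rf3, Rf2, Rf1+, b4.
Black has 15 legal moves and is not in check → neither.

neither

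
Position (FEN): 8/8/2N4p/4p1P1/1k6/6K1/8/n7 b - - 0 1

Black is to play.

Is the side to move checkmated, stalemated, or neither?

Black to move; black king on b4.
In check: yes, from the white knight on c6.
King squares — a3: available; b3: available; c3: available; a4: available; c4: available; a5: attacked by Nc6; b5: available; c5: available.
Legal moves for Black: Kc5, Kb5, Kc4, Ka4, Kc3, Kb3, Ka3.
Black is in check but has 7 legal moves → neither.

neither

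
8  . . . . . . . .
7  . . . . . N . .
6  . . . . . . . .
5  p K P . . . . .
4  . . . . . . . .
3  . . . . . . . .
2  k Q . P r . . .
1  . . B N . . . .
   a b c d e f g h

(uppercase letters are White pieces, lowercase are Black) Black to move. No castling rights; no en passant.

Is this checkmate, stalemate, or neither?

Black to move; black king on a2.
In check: yes, from the white queen on b2.
King squares — a1: attacked by Qb2; b1: attacked by Qb2; b2: attacked by Bc1; a3: attacked by Qb2; b3: attacked by Qb2.
Legal moves for Black: none.
In check with no legal moves → checkmate.

checkmate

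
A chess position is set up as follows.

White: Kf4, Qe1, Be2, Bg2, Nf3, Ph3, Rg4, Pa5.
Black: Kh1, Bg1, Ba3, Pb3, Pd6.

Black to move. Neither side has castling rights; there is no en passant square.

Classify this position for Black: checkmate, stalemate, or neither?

Black to move; black king on h1.
In check: yes, from the white bishop on g2.
King squares — g1: own bishop; g2: attacked by Rg4; h2: attacked by Nf3.
Legal moves for Black: none.
In check with no legal moves → checkmate.

checkmate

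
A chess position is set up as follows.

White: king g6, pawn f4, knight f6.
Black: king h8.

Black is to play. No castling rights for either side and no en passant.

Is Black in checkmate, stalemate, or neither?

stalemate

Black to move; black king on h8.
In check: no.
King squares — g7: attacked by Kg6; h7: attacked by Nf6; g8: attacked by Nf6.
Legal moves for Black: none.
Not in check and no legal moves → stalemate.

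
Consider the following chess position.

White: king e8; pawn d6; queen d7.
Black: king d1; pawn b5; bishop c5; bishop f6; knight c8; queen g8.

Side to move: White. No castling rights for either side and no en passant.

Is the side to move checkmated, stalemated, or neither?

checkmate

White to move; white king on e8.
In check: yes, from the black queen on g8.
King squares — d7: own queen; e7: attacked by Bf6; f7: attacked by Qg8; d8: attacked by Bf6; f8: attacked by Qg8.
Legal moves for White: none.
In check with no legal moves → checkmate.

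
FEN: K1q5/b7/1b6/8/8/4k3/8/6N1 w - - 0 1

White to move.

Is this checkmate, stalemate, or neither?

checkmate

White to move; white king on a8.
In check: yes, from the black queen on c8.
King squares — a7: attacked by Bb6; b7: attacked by Qc8; b8: attacked by Ba7.
Legal moves for White: none.
In check with no legal moves → checkmate.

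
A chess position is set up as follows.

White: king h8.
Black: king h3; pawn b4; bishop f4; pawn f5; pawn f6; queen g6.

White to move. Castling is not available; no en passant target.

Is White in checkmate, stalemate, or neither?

White to move; white king on h8.
In check: no.
King squares — g7: attacked by Qg6; h7: attacked by Qg6; g8: attacked by Qg6.
Legal moves for White: none.
Not in check and no legal moves → stalemate.

stalemate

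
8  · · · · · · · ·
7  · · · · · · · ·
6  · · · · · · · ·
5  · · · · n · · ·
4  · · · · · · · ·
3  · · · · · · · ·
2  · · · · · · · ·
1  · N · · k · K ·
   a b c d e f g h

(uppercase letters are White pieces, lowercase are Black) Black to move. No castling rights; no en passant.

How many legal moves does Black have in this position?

Black to move; king on e1.
In check: no.
Legal moves: Nf7, Nd7, Ng6, Nc6, Ng4, Nc4, Nf3+, Nd3, Ke2, Kd1.
Count: 10.

10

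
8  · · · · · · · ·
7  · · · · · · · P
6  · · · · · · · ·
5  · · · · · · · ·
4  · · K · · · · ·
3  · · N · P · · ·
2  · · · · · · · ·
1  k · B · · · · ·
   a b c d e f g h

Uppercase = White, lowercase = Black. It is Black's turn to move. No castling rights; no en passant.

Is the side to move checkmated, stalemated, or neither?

Black to move; black king on a1.
In check: no.
King squares — b1: attacked by Nc3; a2: attacked by Nc3; b2: attacked by Bc1.
Legal moves for Black: none.
Not in check and no legal moves → stalemate.

stalemate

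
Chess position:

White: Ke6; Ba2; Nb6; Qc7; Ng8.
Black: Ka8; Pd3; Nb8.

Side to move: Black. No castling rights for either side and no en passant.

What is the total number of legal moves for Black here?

Black to move; king on a8.
In check: yes, from the white knight on b6.
Legal moves: none.
Count: 0.

0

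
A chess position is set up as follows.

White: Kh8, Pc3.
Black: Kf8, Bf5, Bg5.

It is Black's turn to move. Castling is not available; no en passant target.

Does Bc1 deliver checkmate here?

After Bc1: white king on h8; in check: no.
White is not in check, so this cannot be checkmate.

no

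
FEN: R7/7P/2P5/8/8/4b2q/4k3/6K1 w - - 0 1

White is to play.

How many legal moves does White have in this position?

0

White to move; king on g1.
In check: yes, from the black bishop on e3.
Legal moves: none.
Count: 0.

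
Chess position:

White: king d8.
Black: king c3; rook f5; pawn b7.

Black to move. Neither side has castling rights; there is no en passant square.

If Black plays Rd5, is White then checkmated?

no

After Rd5: white king on d8; in check: yes, from the black rook on d5.
White has 4 legal replies: Ke8, Kc8, Ke7, Kc7.
In check but a legal move exists → not checkmate.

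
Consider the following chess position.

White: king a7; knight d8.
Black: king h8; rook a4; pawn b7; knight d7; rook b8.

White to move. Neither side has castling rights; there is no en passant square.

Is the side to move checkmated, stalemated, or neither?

White to move; white king on a7.
In check: yes, from the black rook on a4.
King squares — a6: attacked by Ra4; b6: attacked by Nd7; b7: attacked by Rb8; a8: attacked by Ra4; b8: attacked by Nd7.
Legal moves for White: none.
In check with no legal moves → checkmate.

checkmate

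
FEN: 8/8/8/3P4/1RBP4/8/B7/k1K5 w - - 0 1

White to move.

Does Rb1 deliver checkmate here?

After Rb1: black king on a1; in check: yes, from the white rook on b1.
King squares — b1: attacked by Kc1; a2: attacked by Bc4; b2: attacked by Rb1.
Black has no legal moves → checkmate.

yes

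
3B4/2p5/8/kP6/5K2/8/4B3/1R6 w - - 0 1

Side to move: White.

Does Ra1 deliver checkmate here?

After Ra1: black king on a5; in check: yes, from the white rook on a1.
Black has 2 legal replies: Kb6, Kb4.
In check but a legal move exists → not checkmate.

no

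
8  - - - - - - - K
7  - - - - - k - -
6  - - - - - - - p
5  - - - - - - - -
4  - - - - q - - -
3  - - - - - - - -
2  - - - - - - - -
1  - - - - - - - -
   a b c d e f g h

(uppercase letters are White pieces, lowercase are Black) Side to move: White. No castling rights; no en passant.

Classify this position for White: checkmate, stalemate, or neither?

stalemate

White to move; white king on h8.
In check: no.
King squares — g7: attacked by Kf7; h7: attacked by Qe4; g8: attacked by Kf7.
Legal moves for White: none.
Not in check and no legal moves → stalemate.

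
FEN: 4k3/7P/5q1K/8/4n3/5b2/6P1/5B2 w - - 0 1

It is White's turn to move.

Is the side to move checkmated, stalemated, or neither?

checkmate

White to move; white king on h6.
In check: yes, from the black queen on f6.
King squares — g5: attacked by Ne4; h5: attacked by Bf3; g6: attacked by Qf6; g7: attacked by Qf6; h7: own pawn.
Legal moves for White: none.
In check with no legal moves → checkmate.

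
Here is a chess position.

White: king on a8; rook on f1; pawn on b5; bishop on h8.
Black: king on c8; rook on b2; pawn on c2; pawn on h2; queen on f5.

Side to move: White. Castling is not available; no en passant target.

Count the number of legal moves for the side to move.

19

White to move; king on a8.
In check: no.
Legal moves: Bg7, Bf6, Be5, Bd4, Bc3, Bxb2, Ka7, Rxf5, Rf4, Rf3, Rf2, Rh1, Rg1, Re1, Rd1, Rc1, Rb1, Ra1, b6.
Count: 19.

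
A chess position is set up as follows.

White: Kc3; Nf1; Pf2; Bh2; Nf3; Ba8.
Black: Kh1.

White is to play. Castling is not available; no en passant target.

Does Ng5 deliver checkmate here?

After Ng5: black king on h1; in check: yes, from the white bishop on a8.
King squares — g1: attacked by Bh2; g2: attacked by Ba8; h2: attacked by Nf1.
Black has no legal moves → checkmate.

yes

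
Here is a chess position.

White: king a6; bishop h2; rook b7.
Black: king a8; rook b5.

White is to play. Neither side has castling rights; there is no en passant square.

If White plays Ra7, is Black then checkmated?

After Ra7: black king on a8; in check: yes, from the white rook on a7.
King squares — a7: attacked by Ka6; b7: attacked by Ka6; b8: attacked by Bh2.
Black has no legal moves → checkmate.

yes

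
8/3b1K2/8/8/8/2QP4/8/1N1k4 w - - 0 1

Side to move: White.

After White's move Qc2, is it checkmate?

no

After Qc2: black king on d1; in check: yes, from the white queen on c2.
Black has 2 legal replies: Kxc2, Ke1.
In check but a legal move exists → not checkmate.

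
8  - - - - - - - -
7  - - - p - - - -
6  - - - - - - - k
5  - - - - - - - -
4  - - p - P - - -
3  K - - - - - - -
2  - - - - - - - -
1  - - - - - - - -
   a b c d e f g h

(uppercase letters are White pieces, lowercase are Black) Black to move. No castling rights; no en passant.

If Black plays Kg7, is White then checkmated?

no

After Kg7: white king on a3; in check: no.
White is not in check, so this cannot be checkmate.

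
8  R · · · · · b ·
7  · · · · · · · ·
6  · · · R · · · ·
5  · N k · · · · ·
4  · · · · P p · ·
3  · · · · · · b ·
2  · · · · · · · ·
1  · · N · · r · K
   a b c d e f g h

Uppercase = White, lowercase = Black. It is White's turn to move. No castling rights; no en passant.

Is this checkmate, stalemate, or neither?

White to move; white king on h1.
In check: yes, from the black rook on f1.
Legal moves for White: Kg2.
White is in check but has 1 legal move → neither.

neither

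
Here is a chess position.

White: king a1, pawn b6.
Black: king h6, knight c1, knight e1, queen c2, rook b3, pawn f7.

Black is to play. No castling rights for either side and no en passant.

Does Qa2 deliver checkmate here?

After Qa2: white king on a1; in check: yes, from the black queen on a2.
King squares — b1: attacked by Qa2; a2: attacked by Nc1; b2: attacked by Qa2.
White has no legal moves → checkmate.

yes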